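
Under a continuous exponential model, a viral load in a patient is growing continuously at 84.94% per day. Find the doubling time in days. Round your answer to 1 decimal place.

doubling time ≈ 0.8 days

doubling time = ln(2) / |r| = 0.69315 / 0.8494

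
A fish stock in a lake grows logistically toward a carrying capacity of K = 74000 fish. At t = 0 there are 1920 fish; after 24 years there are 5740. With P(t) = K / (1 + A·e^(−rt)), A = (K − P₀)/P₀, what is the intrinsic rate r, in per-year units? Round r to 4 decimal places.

r ≈ 0.0479 per year

A = (74000 − 1920)/1920 = 37.54167
5740 = 74000/(1 + 37.54167·e^(−r·24)) → e^(−24r) = (12.89199 − 1)/37.54167 = 0.316768
r = −ln(0.316768)/24 = 1.14959/24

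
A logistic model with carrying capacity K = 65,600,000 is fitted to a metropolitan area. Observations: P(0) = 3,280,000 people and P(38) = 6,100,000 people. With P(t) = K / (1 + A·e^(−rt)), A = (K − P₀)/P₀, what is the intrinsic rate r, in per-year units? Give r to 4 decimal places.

r ≈ 0.0175 per year

A = (65600000 − 3280000)/3280000 = 19
6100000 = 65600000/(1 + 19·e^(−r·38)) → e^(−38r) = (10.7541 − 1)/19 = 0.513374
r = −ln(0.513374)/38 = 0.66675/38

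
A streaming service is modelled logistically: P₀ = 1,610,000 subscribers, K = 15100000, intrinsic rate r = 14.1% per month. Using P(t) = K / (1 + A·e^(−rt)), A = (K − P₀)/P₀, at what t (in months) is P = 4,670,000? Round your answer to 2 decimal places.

t ≈ 9.38 months

A = (15100000 − 1610000)/1610000 = 8.37888
4670000 = 15100000/(1 + 8.37888·e^(−0.141t)) → 1 + 8.37888·e^(−0.141t) = 3.2334
e^(−0.141t) = 0.266552 → t = ln(3.75162)/0.141 = 1.32219/0.141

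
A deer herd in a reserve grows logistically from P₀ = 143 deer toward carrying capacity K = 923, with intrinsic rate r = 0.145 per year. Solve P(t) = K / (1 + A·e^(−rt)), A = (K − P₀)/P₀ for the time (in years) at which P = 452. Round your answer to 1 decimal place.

A = (923 − 143)/143 = 5.45455
452 = 923/(1 + 5.45455·e^(−0.145t)) → 1 + 5.45455·e^(−0.145t) = 2.04204
e^(−0.145t) = 0.19104 → t = ln(5.23451)/0.145 = 1.65527/0.145

t ≈ 11.4 years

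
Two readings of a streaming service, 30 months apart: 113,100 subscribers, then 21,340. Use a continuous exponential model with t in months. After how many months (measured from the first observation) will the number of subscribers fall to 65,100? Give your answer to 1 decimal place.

t ≈ 9.9 months

r = ln(21340/113100) / 30 ≈ -0.05559 per month
t = ln(65100/113100) / r = -0.55235 / -0.05559 ≈ 9.936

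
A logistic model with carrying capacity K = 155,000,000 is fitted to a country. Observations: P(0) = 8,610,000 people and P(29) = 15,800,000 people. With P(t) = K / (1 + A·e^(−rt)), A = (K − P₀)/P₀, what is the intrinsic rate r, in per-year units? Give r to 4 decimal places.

A = (155000000 − 8610000)/8610000 = 17.00232
15800000 = 155000000/(1 + 17.00232·e^(−r·29)) → e^(−29r) = (9.81013 − 1)/17.00232 = 0.518172
r = −ln(0.518172)/29 = 0.65745/29

r ≈ 0.0227 per year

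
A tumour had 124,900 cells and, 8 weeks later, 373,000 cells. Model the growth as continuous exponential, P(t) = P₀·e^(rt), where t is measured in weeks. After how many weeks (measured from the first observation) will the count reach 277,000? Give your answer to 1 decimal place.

t ≈ 5.8 weeks

r = ln(373000/124900) / 8 ≈ 0.136758 per week
t = ln(277000/124900) / r = 0.7965 / 0.136758 ≈ 5.824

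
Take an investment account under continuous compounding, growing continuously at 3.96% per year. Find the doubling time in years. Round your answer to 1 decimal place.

doubling time = ln(2) / |r| = 0.69315 / 0.0396

doubling time ≈ 17.5 years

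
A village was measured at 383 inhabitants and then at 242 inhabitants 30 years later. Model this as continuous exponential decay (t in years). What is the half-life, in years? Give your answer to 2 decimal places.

half-life ≈ 45.29 years

r = ln(242/383) / 30 = ln(0.63185) / 30 ≈ -0.015303 per year
half-life = ln 2 / |r| = 0.69315 / 0.015303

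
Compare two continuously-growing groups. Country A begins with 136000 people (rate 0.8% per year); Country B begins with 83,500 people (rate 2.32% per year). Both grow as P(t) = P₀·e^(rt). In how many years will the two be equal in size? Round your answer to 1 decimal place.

136000·e^(0.008t) = 83500·e^(0.0232t)
136000/83500 = e^((0.0232 − 0.008)t) → ln(1.62874) = 0.0152·t
t = 0.48781 / 0.0152

t ≈ 32.1 years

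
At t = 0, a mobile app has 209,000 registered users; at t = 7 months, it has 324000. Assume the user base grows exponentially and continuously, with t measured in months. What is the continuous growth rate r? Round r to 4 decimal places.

324000 = 209000 · e^(r·7)
e^(7r) = 324000/209000 = 1.55024
r = ln(1.55024) / 7 = 0.43841 / 7

r ≈ 0.0626 per month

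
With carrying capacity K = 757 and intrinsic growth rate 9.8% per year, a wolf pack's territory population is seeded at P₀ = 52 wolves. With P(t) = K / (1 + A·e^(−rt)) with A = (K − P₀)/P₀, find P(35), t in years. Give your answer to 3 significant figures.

≈ 526 wolves

A = (757 − 52)/52 = 13.55769
P(35) = 757 / (1 + 13.55769·e^(−0.098·35)) = 757 / (1 + 13.55769·0.032387)
= 757 / 1.43909 ≈ 526.03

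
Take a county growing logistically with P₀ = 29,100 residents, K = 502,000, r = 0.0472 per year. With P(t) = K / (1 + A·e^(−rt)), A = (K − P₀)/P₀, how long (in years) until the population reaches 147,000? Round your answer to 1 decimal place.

t ≈ 40.4 years

A = (502000 − 29100)/29100 = 16.25086
147000 = 502000/(1 + 16.25086·e^(−0.0472t)) → 1 + 16.25086·e^(−0.0472t) = 3.41497
e^(−0.0472t) = 0.148605 → t = ln(6.72923)/0.0472 = 1.90646/0.0472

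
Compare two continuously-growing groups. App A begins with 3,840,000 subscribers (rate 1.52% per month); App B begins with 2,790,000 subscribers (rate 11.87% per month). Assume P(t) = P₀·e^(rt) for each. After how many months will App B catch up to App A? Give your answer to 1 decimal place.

t ≈ 3.1 months

3840000·e^(0.0152t) = 2790000·e^(0.1187t)
3840000/2790000 = e^((0.1187 − 0.0152)t) → ln(1.37634) = 0.1035·t
t = 0.31943 / 0.1035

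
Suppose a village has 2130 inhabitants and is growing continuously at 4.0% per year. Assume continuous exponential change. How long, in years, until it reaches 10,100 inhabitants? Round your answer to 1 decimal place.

t ≈ 38.9 years

10100 = 2130 · e^(0.04·t)
t = ln(10100/2130) / 0.04 = ln(4.74178) / 0.04 = 1.55641 / 0.04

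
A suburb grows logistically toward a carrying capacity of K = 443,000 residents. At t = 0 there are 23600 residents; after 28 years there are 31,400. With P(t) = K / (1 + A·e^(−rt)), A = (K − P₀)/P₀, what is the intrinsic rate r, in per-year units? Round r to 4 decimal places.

A = (443000 − 23600)/23600 = 17.77119
31400 = 443000/(1 + 17.77119·e^(−r·28)) → e^(−28r) = (14.10828 − 1)/17.77119 = 0.737614
r = −ln(0.737614)/28 = 0.30433/28

r ≈ 0.0109 per year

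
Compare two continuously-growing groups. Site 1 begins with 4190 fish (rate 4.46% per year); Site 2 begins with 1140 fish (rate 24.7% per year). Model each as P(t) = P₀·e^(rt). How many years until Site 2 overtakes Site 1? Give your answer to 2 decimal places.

t ≈ 6.43 years

4190·e^(0.0446t) = 1140·e^(0.247t)
4190/1140 = e^((0.247 − 0.0446)t) → ln(3.67544) = 0.2024·t
t = 1.30167 / 0.2024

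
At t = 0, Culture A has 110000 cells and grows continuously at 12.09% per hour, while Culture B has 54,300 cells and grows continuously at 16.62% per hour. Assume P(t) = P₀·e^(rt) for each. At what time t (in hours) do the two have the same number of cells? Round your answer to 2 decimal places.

t ≈ 15.58 hours

110000·e^(0.1209t) = 54300·e^(0.1662t)
110000/54300 = e^((0.1662 − 0.1209)t) → ln(2.02578) = 0.0453·t
t = 0.70596 / 0.0453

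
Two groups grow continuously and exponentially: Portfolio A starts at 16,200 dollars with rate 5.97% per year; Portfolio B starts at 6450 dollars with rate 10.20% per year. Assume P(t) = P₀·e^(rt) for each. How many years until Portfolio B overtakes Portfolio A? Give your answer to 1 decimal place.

16200·e^(0.0597t) = 6450·e^(0.102t)
16200/6450 = e^((0.102 − 0.0597)t) → ln(2.51163) = 0.0423·t
t = 0.92093 / 0.0423

t ≈ 21.8 years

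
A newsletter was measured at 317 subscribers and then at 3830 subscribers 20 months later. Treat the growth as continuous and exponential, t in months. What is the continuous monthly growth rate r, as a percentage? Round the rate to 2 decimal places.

r ≈ 12.46% per month

3830 = 317 · e^(r·20)
e^(20r) = 3830/317 = 12.08202
r = ln(12.08202) / 20 = 2.49172 / 20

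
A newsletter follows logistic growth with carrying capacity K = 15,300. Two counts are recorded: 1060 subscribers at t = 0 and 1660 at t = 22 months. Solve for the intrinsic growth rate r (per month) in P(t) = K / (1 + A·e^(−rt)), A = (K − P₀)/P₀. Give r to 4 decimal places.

r ≈ 0.0223 per month

A = (15300 − 1060)/1060 = 13.43396
1660 = 15300/(1 + 13.43396·e^(−r·22)) → e^(−22r) = (9.21687 − 1)/13.43396 = 0.611649
r = −ln(0.611649)/22 = 0.4916/22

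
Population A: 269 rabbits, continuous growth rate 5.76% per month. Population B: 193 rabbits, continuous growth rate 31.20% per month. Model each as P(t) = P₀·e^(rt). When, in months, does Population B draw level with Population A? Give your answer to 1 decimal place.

t ≈ 1.3 months

269·e^(0.0576t) = 193·e^(0.312t)
269/193 = e^((0.312 − 0.0576)t) → ln(1.39378) = 0.2544·t
t = 0.33202 / 0.2544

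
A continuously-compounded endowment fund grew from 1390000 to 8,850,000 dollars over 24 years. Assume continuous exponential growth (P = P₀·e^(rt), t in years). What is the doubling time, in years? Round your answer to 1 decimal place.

doubling time ≈ 9.0 years

r = ln(8850000/1390000) / 24 = ln(6.36691) / 24 ≈ 0.07713 per year
doubling time = ln 2 / |r| = 0.69315 / 0.07713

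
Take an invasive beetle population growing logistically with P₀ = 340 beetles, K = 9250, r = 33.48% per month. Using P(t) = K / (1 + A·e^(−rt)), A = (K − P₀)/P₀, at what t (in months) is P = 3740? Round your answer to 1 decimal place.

A = (9250 − 340)/340 = 26.20588
3740 = 9250/(1 + 26.20588·e^(−0.3348t)) → 1 + 26.20588·e^(−0.3348t) = 2.47326
e^(−0.3348t) = 0.056219 → t = ln(17.78766)/0.3348 = 2.8785/0.3348

t ≈ 8.6 months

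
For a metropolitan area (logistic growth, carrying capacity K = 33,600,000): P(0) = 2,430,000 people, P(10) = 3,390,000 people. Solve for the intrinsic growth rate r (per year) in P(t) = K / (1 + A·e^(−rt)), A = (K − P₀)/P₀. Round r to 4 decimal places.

A = (33600000 − 2430000)/2430000 = 12.82716
3390000 = 33600000/(1 + 12.82716·e^(−r·10)) → e^(−10r) = (9.9115 − 1)/12.82716 = 0.694737
r = −ln(0.694737)/10 = 0.36422/10

r ≈ 0.0364 per year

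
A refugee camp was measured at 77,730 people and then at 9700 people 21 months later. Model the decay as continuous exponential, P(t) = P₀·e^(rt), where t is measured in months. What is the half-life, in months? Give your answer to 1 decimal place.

half-life ≈ 7.0 months

r = ln(9700/77730) / 21 = ln(0.12479) / 21 ≈ -0.099101 per month
half-life = ln 2 / |r| = 0.69315 / 0.099101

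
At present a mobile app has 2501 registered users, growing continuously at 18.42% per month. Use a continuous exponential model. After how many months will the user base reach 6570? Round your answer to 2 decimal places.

6570 = 2501 · e^(0.1842·t)
t = ln(6570/2501) / 0.1842 = ln(2.62695) / 0.1842 = 0.96582 / 0.1842

t ≈ 5.24 months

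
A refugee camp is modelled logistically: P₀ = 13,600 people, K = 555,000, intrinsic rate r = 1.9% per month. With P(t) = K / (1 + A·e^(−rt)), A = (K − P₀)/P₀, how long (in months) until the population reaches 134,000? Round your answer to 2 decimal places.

A = (555000 − 13600)/13600 = 39.80882
134000 = 555000/(1 + 39.80882·e^(−0.019t)) → 1 + 39.80882·e^(−0.019t) = 4.14179
e^(−0.019t) = 0.078922 → t = ln(12.67074)/0.019 = 2.5393/0.019

t ≈ 133.65 months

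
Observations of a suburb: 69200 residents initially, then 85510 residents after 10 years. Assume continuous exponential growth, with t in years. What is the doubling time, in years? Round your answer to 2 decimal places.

r = ln(85510/69200) / 10 = ln(1.23569) / 10 ≈ 0.021163 per year
doubling time = ln 2 / |r| = 0.69315 / 0.021163

doubling time ≈ 32.75 years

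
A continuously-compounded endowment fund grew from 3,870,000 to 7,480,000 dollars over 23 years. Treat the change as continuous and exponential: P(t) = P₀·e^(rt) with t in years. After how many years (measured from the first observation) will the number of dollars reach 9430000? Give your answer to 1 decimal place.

r = ln(7480000/3870000) / 23 ≈ 0.028651 per year
t = ln(9430000/3870000) / r = 0.89064 / 0.028651 ≈ 31.086

t ≈ 31.1 years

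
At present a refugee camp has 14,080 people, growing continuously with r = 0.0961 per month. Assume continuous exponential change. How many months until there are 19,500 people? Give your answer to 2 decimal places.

19500 = 14080 · e^(0.0961·t)
t = ln(19500/14080) / 0.0961 = ln(1.38494) / 0.0961 = 0.32566 / 0.0961

t ≈ 3.39 months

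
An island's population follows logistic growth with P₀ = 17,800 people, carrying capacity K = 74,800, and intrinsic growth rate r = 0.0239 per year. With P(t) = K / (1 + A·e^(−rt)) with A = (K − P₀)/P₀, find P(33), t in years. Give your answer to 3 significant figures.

A = (74800 − 17800)/17800 = 3.20225
P(33) = 74800 / (1 + 3.20225·e^(−0.0239·33)) = 74800 / (1 + 3.20225·0.454435)
= 74800 / 2.45521 ≈ 30465.78

≈ 30,500 people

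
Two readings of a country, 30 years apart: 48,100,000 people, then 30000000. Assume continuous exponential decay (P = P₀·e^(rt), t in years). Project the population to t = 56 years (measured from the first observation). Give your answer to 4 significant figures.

≈ 19,930,000 people

r = ln(30000000/48100000) / 30 ≈ -0.015736 per year
P(56) = 48100000 · e^(-0.015736·56) = 48100000 · 0.41428 ≈ 19926633.94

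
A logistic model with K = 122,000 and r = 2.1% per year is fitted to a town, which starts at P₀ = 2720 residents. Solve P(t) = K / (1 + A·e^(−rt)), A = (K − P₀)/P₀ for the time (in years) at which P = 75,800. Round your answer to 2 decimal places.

t ≈ 203.62 years

A = (122000 − 2720)/2720 = 43.85294
75800 = 122000/(1 + 43.85294·e^(−0.021t)) → 1 + 43.85294·e^(−0.021t) = 1.6095
e^(−0.021t) = 0.013899 → t = ln(71.9492)/0.021 = 4.27596/0.021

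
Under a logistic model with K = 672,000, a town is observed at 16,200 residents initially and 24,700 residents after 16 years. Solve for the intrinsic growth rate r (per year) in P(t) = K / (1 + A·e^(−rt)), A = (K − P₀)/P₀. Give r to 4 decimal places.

r ≈ 0.0272 per year

A = (672000 − 16200)/16200 = 40.48148
24700 = 672000/(1 + 40.48148·e^(−r·16)) → e^(−16r) = (27.20648 − 1)/40.48148 = 0.64737
r = −ln(0.64737)/16 = 0.43484/16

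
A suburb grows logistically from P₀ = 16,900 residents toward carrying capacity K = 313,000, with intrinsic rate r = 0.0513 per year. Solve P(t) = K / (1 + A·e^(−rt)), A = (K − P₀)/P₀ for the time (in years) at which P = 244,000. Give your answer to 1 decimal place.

t ≈ 80.4 years

A = (313000 − 16900)/16900 = 17.52071
244000 = 313000/(1 + 17.52071·e^(−0.0513t)) → 1 + 17.52071·e^(−0.0513t) = 1.28279
e^(−0.0513t) = 0.01614 → t = ln(61.95729)/0.0513 = 4.12645/0.0513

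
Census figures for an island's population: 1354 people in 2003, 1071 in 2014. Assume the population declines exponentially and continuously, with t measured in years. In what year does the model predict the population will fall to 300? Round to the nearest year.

r = ln(1071/1354) / 11 = -0.23447/11 ≈ -0.021315 per year
t = ln(300/1354) / r = -1.50704/-0.021315 ≈ 70.7 years after 2003

year 2074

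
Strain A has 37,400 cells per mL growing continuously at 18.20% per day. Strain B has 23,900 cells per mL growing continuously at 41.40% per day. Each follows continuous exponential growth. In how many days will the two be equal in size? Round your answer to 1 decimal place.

37400·e^(0.182t) = 23900·e^(0.414t)
37400/23900 = e^((0.414 − 0.182)t) → ln(1.56485) = 0.232·t
t = 0.44779 / 0.232

t ≈ 1.9 days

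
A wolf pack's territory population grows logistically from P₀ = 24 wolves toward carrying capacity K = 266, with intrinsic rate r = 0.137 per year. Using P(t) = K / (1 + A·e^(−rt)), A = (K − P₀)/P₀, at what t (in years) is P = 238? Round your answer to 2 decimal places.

A = (266 − 24)/24 = 10.08333
238 = 266/(1 + 10.08333·e^(−0.137t)) → 1 + 10.08333·e^(−0.137t) = 1.11765
e^(−0.137t) = 0.011667 → t = ln(85.70833)/0.137 = 4.45095/0.137

t ≈ 32.49 years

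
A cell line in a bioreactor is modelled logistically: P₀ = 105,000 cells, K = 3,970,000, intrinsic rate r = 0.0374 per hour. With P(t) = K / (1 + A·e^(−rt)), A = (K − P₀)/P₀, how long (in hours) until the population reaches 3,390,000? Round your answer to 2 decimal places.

t ≈ 143.62 hours

A = (3970000 − 105000)/105000 = 36.80952
3390000 = 3970000/(1 + 36.80952·e^(−0.0374t)) → 1 + 36.80952·e^(−0.0374t) = 1.17109
e^(−0.0374t) = 0.004648 → t = ln(215.14532)/0.0374 = 5.37131/0.0374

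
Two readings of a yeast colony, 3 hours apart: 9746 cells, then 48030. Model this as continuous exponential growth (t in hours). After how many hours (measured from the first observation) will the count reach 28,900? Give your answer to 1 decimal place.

r = ln(48030/9746) / 3 ≈ 0.531656 per hour
t = ln(28900/9746) / r = 1.08698 / 0.531656 ≈ 2.045

t ≈ 2.0 hours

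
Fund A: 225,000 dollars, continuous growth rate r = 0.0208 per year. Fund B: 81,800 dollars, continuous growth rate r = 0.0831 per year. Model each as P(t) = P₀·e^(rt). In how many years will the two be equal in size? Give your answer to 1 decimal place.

t ≈ 16.2 years

225000·e^(0.0208t) = 81800·e^(0.0831t)
225000/81800 = e^((0.0831 − 0.0208)t) → ln(2.75061) = 0.0623·t
t = 1.01182 / 0.0623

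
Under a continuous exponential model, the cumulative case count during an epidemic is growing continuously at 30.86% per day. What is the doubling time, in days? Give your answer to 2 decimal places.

doubling time = ln(2) / |r| = 0.69315 / 0.3086

doubling time ≈ 2.25 days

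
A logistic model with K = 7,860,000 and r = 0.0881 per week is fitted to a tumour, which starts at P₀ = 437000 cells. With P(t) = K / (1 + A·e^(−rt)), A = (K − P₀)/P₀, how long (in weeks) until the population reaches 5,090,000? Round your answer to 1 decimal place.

t ≈ 39.1 weeks

A = (7860000 − 437000)/437000 = 16.98627
5090000 = 7860000/(1 + 16.98627·e^(−0.0881t)) → 1 + 16.98627·e^(−0.0881t) = 1.5442
e^(−0.0881t) = 0.032038 → t = ln(31.21304)/0.0881 = 3.44084/0.0881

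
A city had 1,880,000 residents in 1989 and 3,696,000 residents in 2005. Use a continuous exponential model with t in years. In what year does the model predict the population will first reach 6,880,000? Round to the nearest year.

r = ln(3696000/1880000) / 16 = 0.67598/16 ≈ 0.042249 per year
t = ln(6880000/1880000) / r = 1.29735/0.042249 ≈ 30.71 years after 1989

year 2020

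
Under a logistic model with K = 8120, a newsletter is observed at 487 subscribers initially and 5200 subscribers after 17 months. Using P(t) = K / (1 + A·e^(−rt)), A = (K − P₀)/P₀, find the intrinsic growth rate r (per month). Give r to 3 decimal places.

A = (8120 − 487)/487 = 15.67351
5200 = 8120/(1 + 15.67351·e^(−r·17)) → e^(−17r) = (1.56154 − 1)/15.67351 = 0.035827
r = −ln(0.035827)/17 = 3.32905/17

r ≈ 0.196 per month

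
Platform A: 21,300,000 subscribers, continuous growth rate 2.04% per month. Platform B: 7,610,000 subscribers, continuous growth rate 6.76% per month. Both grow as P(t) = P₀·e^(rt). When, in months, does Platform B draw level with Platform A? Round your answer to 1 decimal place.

t ≈ 21.8 months

21300000·e^(0.0204t) = 7610000·e^(0.0676t)
21300000/7610000 = e^((0.0676 − 0.0204)t) → ln(2.79895) = 0.0472·t
t = 1.02924 / 0.0472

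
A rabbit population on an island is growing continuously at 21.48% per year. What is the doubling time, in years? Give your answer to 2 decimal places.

doubling time = ln(2) / |r| = 0.69315 / 0.2148

doubling time ≈ 3.23 years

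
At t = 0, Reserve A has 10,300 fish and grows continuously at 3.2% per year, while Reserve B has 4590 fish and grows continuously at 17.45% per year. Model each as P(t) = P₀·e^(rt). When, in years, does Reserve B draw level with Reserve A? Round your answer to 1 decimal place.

t ≈ 5.7 years

10300·e^(0.032t) = 4590·e^(0.1745t)
10300/4590 = e^((0.1745 − 0.032)t) → ln(2.24401) = 0.1425·t
t = 0.80826 / 0.1425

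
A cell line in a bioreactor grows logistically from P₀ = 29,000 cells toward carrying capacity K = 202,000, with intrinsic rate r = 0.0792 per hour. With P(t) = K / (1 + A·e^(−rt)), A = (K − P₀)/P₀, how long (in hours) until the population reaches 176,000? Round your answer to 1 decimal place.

A = (202000 − 29000)/29000 = 5.96552
176000 = 202000/(1 + 5.96552·e^(−0.0792t)) → 1 + 5.96552·e^(−0.0792t) = 1.14773
e^(−0.0792t) = 0.024764 → t = ln(40.38196)/0.0792 = 3.69838/0.0792

t ≈ 46.7 hours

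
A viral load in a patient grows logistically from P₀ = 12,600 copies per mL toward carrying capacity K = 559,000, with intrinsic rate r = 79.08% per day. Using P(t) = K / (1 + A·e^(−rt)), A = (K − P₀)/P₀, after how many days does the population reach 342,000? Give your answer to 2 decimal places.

t ≈ 5.34 days

A = (559000 − 12600)/12600 = 43.36508
342000 = 559000/(1 + 43.36508·e^(−0.7908t)) → 1 + 43.36508·e^(−0.7908t) = 1.6345
e^(−0.7908t) = 0.014632 → t = ln(68.34496)/0.7908 = 4.22457/0.7908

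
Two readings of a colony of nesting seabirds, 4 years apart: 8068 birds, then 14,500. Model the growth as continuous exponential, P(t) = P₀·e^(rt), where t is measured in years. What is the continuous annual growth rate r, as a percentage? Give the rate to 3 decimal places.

r ≈ 14.656% per year

14500 = 8068 · e^(r·4)
e^(4r) = 14500/8068 = 1.79722
r = ln(1.79722) / 4 = 0.58624 / 4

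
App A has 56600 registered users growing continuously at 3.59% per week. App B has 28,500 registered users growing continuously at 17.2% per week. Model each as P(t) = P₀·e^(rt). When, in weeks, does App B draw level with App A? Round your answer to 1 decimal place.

t ≈ 5.0 weeks

56600·e^(0.0359t) = 28500·e^(0.172t)
56600/28500 = e^((0.172 − 0.0359)t) → ln(1.98596) = 0.1361·t
t = 0.6861 / 0.1361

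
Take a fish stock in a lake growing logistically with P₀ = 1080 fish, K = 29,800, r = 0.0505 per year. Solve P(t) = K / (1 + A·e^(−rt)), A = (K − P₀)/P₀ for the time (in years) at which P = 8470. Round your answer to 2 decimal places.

A = (29800 − 1080)/1080 = 26.59259
8470 = 29800/(1 + 26.59259·e^(−0.0505t)) → 1 + 26.59259·e^(−0.0505t) = 3.5183
e^(−0.0505t) = 0.094699 → t = ln(10.55974)/0.0505 = 2.35705/0.0505

t ≈ 46.67 years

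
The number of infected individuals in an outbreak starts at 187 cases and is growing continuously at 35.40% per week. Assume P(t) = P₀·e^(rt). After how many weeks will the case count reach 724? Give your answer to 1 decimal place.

t ≈ 3.8 weeks

724 = 187 · e^(0.354·t)
t = ln(724/187) / 0.354 = ln(3.87166) / 0.354 = 1.35368 / 0.354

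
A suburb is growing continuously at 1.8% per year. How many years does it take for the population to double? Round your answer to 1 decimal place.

doubling time ≈ 38.5 years

doubling time = ln(2) / |r| = 0.69315 / 0.018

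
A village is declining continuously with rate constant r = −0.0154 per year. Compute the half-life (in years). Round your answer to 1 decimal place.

half-life = ln(2) / |r| = 0.69315 / 0.0154

half-life ≈ 45.0 years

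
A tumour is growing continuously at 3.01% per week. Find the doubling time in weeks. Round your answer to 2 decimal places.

doubling time ≈ 23.03 weeks

doubling time = ln(2) / |r| = 0.69315 / 0.0301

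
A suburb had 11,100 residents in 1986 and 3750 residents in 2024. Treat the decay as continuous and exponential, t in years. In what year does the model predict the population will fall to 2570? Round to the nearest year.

year 2037

r = ln(3750/11100) / 38 = -1.08519/38 ≈ -0.028558 per year
t = ln(2570/11100) / r = -1.46304/-0.028558 ≈ 51.23 years after 1986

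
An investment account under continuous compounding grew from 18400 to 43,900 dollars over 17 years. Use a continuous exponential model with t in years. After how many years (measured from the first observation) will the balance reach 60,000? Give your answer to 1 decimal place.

r = ln(43900/18400) / 17 ≈ 0.051151 per year
t = ln(60000/18400) / r = 1.18199 / 0.051151 ≈ 23.108

t ≈ 23.1 years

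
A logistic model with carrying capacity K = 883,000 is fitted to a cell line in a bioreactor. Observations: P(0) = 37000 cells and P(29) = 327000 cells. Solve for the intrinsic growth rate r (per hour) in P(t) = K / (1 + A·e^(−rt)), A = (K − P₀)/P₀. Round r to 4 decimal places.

A = (883000 − 37000)/37000 = 22.86486
327000 = 883000/(1 + 22.86486·e^(−r·29)) → e^(−29r) = (2.70031 − 1)/22.86486 = 0.074363
r = −ln(0.074363)/29 = 2.59879/29

r ≈ 0.0896 per hour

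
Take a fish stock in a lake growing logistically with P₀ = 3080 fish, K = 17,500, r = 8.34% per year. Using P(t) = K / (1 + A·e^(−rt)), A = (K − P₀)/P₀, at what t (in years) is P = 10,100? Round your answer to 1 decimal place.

A = (17500 − 3080)/3080 = 4.68182
10100 = 17500/(1 + 4.68182·e^(−0.0834t)) → 1 + 4.68182·e^(−0.0834t) = 1.73267
e^(−0.0834t) = 0.156493 → t = ln(6.39005)/0.0834 = 1.85474/0.0834

t ≈ 22.2 years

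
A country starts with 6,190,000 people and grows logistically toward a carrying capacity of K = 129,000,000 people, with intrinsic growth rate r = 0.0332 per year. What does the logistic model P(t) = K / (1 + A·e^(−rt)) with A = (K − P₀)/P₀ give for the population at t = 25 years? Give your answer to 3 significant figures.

≈ 13,400,000 people

A = (129000000 − 6190000)/6190000 = 19.84006
P(25) = 129000000 / (1 + 19.84006·e^(−0.0332·25)) = 129000000 / (1 + 19.84006·0.436049)
= 129000000 / 9.65125 ≈ 13366149.8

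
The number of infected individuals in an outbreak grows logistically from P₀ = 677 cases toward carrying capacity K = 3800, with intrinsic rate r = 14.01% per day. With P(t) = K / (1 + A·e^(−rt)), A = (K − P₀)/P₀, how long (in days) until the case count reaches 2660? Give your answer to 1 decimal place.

A = (3800 − 677)/677 = 4.613
2660 = 3800/(1 + 4.613·e^(−0.1401t)) → 1 + 4.613·e^(−0.1401t) = 1.42857
e^(−0.1401t) = 0.092905 → t = ln(10.76366)/0.1401 = 2.37618/0.1401

t ≈ 17.0 days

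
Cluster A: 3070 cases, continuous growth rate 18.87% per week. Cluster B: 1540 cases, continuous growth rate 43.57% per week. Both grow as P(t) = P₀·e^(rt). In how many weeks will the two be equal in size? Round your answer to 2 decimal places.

3070·e^(0.1887t) = 1540·e^(0.4357t)
3070/1540 = e^((0.4357 − 0.1887)t) → ln(1.99351) = 0.247·t
t = 0.6899 / 0.247

t ≈ 2.79 weeks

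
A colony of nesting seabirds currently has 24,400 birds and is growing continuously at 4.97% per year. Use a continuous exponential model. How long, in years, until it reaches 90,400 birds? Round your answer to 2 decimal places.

90400 = 24400 · e^(0.0497·t)
t = ln(90400/24400) / 0.0497 = ln(3.70492) / 0.0497 = 1.30966 / 0.0497

t ≈ 26.35 years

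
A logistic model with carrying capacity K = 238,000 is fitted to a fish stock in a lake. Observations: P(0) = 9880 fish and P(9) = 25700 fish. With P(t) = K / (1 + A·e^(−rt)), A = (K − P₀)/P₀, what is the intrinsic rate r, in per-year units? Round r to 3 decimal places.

A = (238000 − 9880)/9880 = 23.08907
25700 = 238000/(1 + 23.08907·e^(−r·9)) → e^(−9r) = (9.2607 − 1)/23.08907 = 0.357775
r = −ln(0.357775)/9 = 1.02785/9

r ≈ 0.114 per year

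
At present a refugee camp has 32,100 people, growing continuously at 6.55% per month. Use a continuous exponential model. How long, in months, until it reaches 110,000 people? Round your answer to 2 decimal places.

110000 = 32100 · e^(0.0655·t)
t = ln(110000/32100) / 0.0655 = ln(3.42679) / 0.0655 = 1.23162 / 0.0655

t ≈ 18.80 months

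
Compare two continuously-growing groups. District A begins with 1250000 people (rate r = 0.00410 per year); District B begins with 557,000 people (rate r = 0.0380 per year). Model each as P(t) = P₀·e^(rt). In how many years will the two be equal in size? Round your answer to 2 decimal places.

t ≈ 23.84 years

1250000·e^(0.0041t) = 557000·e^(0.038t)
1250000/557000 = e^((0.038 − 0.0041)t) → ln(2.24417) = 0.0339·t
t = 0.80833 / 0.0339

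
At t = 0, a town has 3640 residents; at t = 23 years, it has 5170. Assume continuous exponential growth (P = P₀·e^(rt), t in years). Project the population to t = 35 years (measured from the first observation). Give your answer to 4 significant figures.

≈ 6,209 residents

r = ln(5170/3640) / 23 ≈ 0.015256 per year
P(35) = 3640 · e^(0.015256·35) = 3640 · 1.70568 ≈ 6208.66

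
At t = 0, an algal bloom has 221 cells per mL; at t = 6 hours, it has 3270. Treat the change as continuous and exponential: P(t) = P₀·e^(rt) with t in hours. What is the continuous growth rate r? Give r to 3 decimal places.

3270 = 221 · e^(r·6)
e^(6r) = 3270/221 = 14.79638
r = ln(14.79638) / 6 = 2.69438 / 6

r ≈ 0.449 per hour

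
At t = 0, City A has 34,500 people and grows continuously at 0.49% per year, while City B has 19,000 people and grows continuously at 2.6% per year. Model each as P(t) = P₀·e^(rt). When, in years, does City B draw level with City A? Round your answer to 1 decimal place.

34500·e^(0.0049t) = 19000·e^(0.026t)
34500/19000 = e^((0.026 − 0.0049)t) → ln(1.81579) = 0.0211·t
t = 0.59652 / 0.0211

t ≈ 28.3 years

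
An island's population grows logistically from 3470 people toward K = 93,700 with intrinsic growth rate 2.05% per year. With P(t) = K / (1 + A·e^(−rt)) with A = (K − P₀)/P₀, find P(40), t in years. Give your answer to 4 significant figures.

≈ 7,525 people

A = (93700 − 3470)/3470 = 26.00288
P(40) = 93700 / (1 + 26.00288·e^(−0.0205·40)) = 93700 / (1 + 26.00288·0.440432)
= 93700 / 12.45249 ≈ 7524.6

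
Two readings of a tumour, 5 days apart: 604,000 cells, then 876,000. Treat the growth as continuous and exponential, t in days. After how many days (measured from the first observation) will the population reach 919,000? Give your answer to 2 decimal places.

t ≈ 5.64 days

r = ln(876000/604000) / 5 ≈ 0.074358 per day
t = ln(919000/604000) / r = 0.41971 / 0.074358 ≈ 5.644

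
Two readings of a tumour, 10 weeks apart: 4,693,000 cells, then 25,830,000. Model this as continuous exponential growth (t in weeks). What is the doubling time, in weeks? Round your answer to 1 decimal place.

doubling time ≈ 4.1 weeks

r = ln(25830000/4693000) / 10 = ln(5.50394) / 10 ≈ 0.170546 per week
doubling time = ln 2 / |r| = 0.69315 / 0.170546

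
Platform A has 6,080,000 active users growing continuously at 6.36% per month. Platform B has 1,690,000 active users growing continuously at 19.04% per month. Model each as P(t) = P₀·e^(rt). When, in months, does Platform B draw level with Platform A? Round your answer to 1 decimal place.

6080000·e^(0.0636t) = 1690000·e^(0.1904t)
6080000/1690000 = e^((0.1904 − 0.0636)t) → ln(3.59763) = 0.1268·t
t = 1.28028 / 0.1268

t ≈ 10.1 months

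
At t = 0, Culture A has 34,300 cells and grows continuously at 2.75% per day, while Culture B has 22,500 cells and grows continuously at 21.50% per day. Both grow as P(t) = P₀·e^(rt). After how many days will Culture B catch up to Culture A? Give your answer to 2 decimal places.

34300·e^(0.0275t) = 22500·e^(0.215t)
34300/22500 = e^((0.215 − 0.0275)t) → ln(1.52444) = 0.1875·t
t = 0.42163 / 0.1875

t ≈ 2.25 days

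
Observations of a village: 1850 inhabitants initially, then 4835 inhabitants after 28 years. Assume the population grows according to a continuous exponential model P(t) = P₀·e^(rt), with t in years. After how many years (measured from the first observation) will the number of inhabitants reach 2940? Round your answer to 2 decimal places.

t ≈ 13.50 years

r = ln(4835/1850) / 28 ≈ 0.034311 per year
t = ln(2940/1850) / r = 0.46322 / 0.034311 ≈ 13.501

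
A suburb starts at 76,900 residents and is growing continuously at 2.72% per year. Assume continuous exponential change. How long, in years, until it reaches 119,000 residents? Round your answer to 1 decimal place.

119000 = 76900 · e^(0.0272·t)
t = ln(119000/76900) / 0.0272 = ln(1.54746) / 0.0272 = 0.43662 / 0.0272

t ≈ 16.1 years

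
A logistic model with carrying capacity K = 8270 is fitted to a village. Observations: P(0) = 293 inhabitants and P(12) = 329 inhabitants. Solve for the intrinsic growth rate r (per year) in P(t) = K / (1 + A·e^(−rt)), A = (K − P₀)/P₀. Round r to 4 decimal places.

A = (8270 − 293)/293 = 27.22526
329 = 8270/(1 + 27.22526·e^(−r·12)) → e^(−12r) = (25.13678 − 1)/27.22526 = 0.886558
r = −ln(0.886558)/12 = 0.12041/12

r ≈ 0.0100 per year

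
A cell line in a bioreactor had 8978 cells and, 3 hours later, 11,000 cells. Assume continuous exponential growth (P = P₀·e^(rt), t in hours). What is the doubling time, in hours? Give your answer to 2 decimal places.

r = ln(11000/8978) / 3 = ln(1.22522) / 3 ≈ 0.067706 per hour
doubling time = ln 2 / |r| = 0.69315 / 0.067706

doubling time ≈ 10.24 hours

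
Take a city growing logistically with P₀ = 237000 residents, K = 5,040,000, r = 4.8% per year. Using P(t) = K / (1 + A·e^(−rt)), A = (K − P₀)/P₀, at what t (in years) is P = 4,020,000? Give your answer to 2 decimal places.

A = (5040000 − 237000)/237000 = 20.26582
4020000 = 5040000/(1 + 20.26582·e^(−0.048t)) → 1 + 20.26582·e^(−0.048t) = 1.25373
e^(−0.048t) = 0.01252 → t = ln(79.87118)/0.048 = 4.38042/0.048

t ≈ 91.26 years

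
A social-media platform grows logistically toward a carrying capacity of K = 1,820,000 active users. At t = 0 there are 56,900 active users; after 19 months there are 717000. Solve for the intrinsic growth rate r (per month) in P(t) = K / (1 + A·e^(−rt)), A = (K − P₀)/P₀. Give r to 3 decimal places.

A = (1820000 − 56900)/56900 = 30.98594
717000 = 1820000/(1 + 30.98594·e^(−r·19)) → e^(−19r) = (2.53835 − 1)/30.98594 = 0.049647
r = −ln(0.049647)/19 = 3.00282/19

r ≈ 0.158 per month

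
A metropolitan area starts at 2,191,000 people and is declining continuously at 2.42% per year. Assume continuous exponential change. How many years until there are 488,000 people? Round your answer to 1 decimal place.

t ≈ 62.1 years

488000 = 2191000 · e^(-0.0242·t)
t = ln(488000/2191000) / -0.0242 = ln(0.22273) / -0.0242 = -1.5018 / -0.0242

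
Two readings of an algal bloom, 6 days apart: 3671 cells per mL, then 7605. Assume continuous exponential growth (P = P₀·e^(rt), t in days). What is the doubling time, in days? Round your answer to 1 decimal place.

r = ln(7605/3671) / 6 = ln(2.07164) / 6 ≈ 0.12139 per day
doubling time = ln 2 / |r| = 0.69315 / 0.12139

doubling time ≈ 5.7 days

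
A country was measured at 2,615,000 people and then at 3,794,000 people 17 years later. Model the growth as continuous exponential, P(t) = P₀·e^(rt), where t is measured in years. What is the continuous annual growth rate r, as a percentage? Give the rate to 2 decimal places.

3794000 = 2615000 · e^(r·17)
e^(17r) = 3794000/2615000 = 1.45086
r = ln(1.45086) / 17 = 0.37216 / 17

r ≈ 2.19% per year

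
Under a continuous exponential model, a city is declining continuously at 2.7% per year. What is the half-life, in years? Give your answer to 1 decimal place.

half-life ≈ 25.7 years

half-life = ln(2) / |r| = 0.69315 / 0.027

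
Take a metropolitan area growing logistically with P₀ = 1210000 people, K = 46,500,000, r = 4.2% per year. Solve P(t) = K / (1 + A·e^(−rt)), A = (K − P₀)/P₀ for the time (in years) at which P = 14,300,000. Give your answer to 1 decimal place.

t ≈ 66.9 years

A = (46500000 − 1210000)/1210000 = 37.42975
14300000 = 46500000/(1 + 37.42975·e^(−0.042t)) → 1 + 37.42975·e^(−0.042t) = 3.25175
e^(−0.042t) = 0.060159 → t = ln(16.62253)/0.042 = 2.81076/0.042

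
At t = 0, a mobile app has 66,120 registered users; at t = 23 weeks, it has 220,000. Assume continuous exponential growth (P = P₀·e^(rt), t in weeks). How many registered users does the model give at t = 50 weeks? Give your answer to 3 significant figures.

r = ln(220000/66120) / 23 ≈ 0.052268 per week
P(50) = 66120 · e^(0.052268·50) = 66120 · 13.64514 ≈ 902216.47

≈ 902,000 registered users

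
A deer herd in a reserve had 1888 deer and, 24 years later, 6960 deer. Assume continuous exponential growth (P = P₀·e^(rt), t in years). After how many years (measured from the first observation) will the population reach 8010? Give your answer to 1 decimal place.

r = ln(6960/1888) / 24 ≈ 0.054361 per year
t = ln(8010/1888) / r = 1.44517 / 0.054361 ≈ 26.585

t ≈ 26.6 years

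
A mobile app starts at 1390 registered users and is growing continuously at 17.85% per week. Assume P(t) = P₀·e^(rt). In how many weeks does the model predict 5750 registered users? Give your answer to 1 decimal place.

5750 = 1390 · e^(0.1785·t)
t = ln(5750/1390) / 0.1785 = ln(4.13669) / 0.1785 = 1.4199 / 0.1785

t ≈ 8.0 weeks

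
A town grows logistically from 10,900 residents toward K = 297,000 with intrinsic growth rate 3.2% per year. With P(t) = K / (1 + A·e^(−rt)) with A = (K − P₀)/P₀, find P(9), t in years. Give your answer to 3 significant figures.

≈ 14,400 residents

A = (297000 − 10900)/10900 = 26.24771
P(9) = 297000 / (1 + 26.24771·e^(−0.032·9)) = 297000 / (1 + 26.24771·0.749762)
= 297000 / 20.67952 ≈ 14362.03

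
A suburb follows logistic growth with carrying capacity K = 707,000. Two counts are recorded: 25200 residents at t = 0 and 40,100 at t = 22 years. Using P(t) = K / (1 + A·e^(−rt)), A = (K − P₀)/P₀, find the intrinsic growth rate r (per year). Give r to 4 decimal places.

r ≈ 0.0221 per year

A = (707000 − 25200)/25200 = 27.05556
40100 = 707000/(1 + 27.05556·e^(−r·22)) → e^(−22r) = (17.63092 − 1)/27.05556 = 0.614695
r = −ln(0.614695)/22 = 0.48663/22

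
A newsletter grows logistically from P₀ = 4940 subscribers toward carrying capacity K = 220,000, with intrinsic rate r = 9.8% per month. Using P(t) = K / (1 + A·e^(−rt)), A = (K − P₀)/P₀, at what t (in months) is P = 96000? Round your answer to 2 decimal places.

t ≈ 35.89 months

A = (220000 − 4940)/4940 = 43.53441
96000 = 220000/(1 + 43.53441·e^(−0.098t)) → 1 + 43.53441·e^(−0.098t) = 2.29167
e^(−0.098t) = 0.02967 → t = ln(33.70406)/0.098 = 3.51762/0.098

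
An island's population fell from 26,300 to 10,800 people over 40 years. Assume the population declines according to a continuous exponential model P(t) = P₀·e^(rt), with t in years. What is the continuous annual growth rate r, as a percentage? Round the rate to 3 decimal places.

10800 = 26300 · e^(r·40)
e^(40r) = 10800/26300 = 0.41065
r = ln(0.41065) / 40 = -0.89002 / 40

r ≈ -2.225% per year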